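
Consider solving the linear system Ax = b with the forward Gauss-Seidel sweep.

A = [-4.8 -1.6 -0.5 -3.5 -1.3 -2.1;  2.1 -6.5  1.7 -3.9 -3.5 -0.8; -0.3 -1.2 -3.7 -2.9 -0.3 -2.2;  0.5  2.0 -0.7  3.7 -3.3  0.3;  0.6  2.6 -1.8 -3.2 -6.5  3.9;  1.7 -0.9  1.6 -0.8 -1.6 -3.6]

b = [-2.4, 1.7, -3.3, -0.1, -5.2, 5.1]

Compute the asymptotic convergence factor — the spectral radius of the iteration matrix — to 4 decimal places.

A = D + L + U where D = diag(-4.8, -6.5, -3.7, 3.7, -6.5, -3.6).
T_GS = -(D+L)⁻¹U: row 0 first, T[0,1] = -(-1.6)/(-4.8) = -0.3333; later rows by forward substitution.
  T[0,:] = [+0.0000, -0.3333, -0.1042, -0.7292, -0.2708, -0.4375]
  T[1,:] = [+0.0000, -0.1077, +0.2279, -0.8356, -0.6260, -0.2644]
  T[2,:] = [+0.0000, +0.0620, -0.0655, -0.4537, +0.1439, -0.4734]
  T[3,:] = [+0.0000, +0.1150, -0.1215, +0.4644, +1.2941, +0.0314]
  T[4,:] = [+0.0000, -0.1476, +0.1595, -0.5045, -0.9523, +0.5695]
  T[5,:] = [+0.0000, -0.0629, -0.1791, -0.2160, +0.2282, -0.6110]
moduli |λ_i(T)| = 1.2018, 0.6227, 0.6227, 0.2977, 0.1244, 0.0000.
ρ(T) = max|λ| = 1.2018; 1.2018 > 1 ⇒ diverges.

1.2018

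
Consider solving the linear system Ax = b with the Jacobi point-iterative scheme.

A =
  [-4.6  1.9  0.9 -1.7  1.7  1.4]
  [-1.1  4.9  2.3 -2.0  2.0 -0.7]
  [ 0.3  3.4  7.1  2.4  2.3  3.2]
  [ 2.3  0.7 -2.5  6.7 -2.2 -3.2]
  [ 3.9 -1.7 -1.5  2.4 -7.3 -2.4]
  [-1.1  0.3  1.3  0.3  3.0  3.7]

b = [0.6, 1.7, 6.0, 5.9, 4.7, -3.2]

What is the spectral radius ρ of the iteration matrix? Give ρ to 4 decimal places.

Let D = diag(-4.6, 4.9, 7.1, 6.7, -7.3, 3.7); L, U the strict triangles.
T_J = -D⁻¹(L+U): T[2,4] = -(2.3)/(7.1) = -0.3239; T[2,2] = 0.
  T[0,:] = [+0.0000 +0.4130 +0.1957 -0.3696 +0.3696 +0.3043]
  T[1,:] = [+0.2245 +0.0000 -0.4694 +0.4082 -0.4082 +0.1429]
  T[2,:] = [-0.0423 -0.4789 +0.0000 -0.3380 -0.3239 -0.4507]
  T[3,:] = [-0.3433 -0.1045 +0.3731 +0.0000 +0.3284 +0.4776]
  T[4,:] = [+0.5342 -0.2329 -0.2055 +0.3288 +0.0000 -0.3288]
  T[5,:] = [+0.2973 -0.0811 -0.3514 -0.0811 -0.8108 +0.0000]
moduli |λ_i(T)| = 1.4132, 0.6113, 0.6113, 0.4804, 0.4804, 0.1279.
ρ(T) = max|λ| = 1.4132; 1.4132 > 1 ⇒ diverges.

1.4132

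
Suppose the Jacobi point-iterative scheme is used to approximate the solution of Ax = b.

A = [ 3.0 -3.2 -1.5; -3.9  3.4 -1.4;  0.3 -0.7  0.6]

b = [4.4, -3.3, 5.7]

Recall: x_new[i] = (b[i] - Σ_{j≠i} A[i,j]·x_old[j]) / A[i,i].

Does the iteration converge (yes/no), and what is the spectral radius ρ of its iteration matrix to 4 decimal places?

Split A = D + L + U, D = diag(3, 3.4, 0.6).
T_J = -D⁻¹(L+U): T[1,0] = -(-3.9)/(3.4) = +1.1471; T[1,1] = 0.
  T[0,:] = [+0.0000, +1.0667, +0.5000]
  T[1,:] = [+1.1471, +0.0000, +0.4118]
  T[2,:] = [-0.5000, +1.1667, +0.0000]
|eigenvalues of T|: 1.3379, 1.0028, 0.3350.
spectral radius ρ = 1.3379; 1.3379 > 1 ⇒ diverges.

no, ρ = 1.3379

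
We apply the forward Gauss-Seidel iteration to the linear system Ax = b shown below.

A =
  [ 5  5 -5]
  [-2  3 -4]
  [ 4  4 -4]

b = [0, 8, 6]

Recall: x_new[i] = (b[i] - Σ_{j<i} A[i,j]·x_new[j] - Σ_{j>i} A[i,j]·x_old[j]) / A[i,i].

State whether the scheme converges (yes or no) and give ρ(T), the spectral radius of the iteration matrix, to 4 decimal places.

no, ρ = 1.3333

Let D = diag(5, 3, -4); L, U the strict triangles.
T_GS = -(D+L)⁻¹U: row 0 first, T[0,2] = -(-5)/(5) = +1.0000; later rows by forward substitution.
  T[0,:] = [+0.0000, -1.0000, +1.0000]
  T[1,:] = [+0.0000, -0.6667, +2.0000]
  T[2,:] = [+0.0000, -1.6667, +3.0000]
eigenvalue magnitudes: 1.3333, 1.0000, 0.0000.
ρ = 1.3333; 1.3333 > 1: divergent.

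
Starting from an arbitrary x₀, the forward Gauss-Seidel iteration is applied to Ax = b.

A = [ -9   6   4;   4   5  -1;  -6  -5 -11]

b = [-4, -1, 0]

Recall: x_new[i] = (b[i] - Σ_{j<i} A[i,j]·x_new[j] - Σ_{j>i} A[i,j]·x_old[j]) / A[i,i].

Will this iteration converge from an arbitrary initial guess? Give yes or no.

Write A = D+L+U with D = diag(-9, 5, -11).
GS T = -(D+L)⁻¹U: row 0 first, T[0,1] = -(6)/(-9) = +0.6667; later rows by forward substitution.
  T[0,:] = [+0.0000  +0.6667  +0.4444]
  T[1,:] = [+0.0000  -0.5333  -0.1556]
  T[2,:] = [+0.0000  -0.1212  -0.1717]
moduli |λ_i(T)| = 0.5796, 0.1255, 0.0000.
ρ(T) = max|λ| = 0.5796; 0.5796 < 1, so it converges for any x₀.

yes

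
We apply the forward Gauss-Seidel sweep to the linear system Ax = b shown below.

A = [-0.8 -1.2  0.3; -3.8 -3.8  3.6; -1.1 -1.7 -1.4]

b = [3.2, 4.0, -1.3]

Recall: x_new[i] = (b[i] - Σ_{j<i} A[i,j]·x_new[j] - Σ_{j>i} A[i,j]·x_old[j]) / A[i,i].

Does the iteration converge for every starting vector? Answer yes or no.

Let D = diag(-0.8, -3.8, -1.4); L, U the strict triangles.
T_GS = -(D+L)⁻¹U: row 0 first, T[0,1] = -(-1.2)/(-0.8) = -1.5000; later rows by forward substitution.
  T[0,:] = [+0.0000  -1.5000  +0.3750]
  T[1,:] = [+0.0000  +1.5000  +0.5724]
  T[2,:] = [+0.0000  -0.6429  -0.9897]
|λ(T)| sorted: 1.3422, 0.8319, 0.0000.
ρ = 1.3422; 1.3422 > 1 ⇒ diverges.

no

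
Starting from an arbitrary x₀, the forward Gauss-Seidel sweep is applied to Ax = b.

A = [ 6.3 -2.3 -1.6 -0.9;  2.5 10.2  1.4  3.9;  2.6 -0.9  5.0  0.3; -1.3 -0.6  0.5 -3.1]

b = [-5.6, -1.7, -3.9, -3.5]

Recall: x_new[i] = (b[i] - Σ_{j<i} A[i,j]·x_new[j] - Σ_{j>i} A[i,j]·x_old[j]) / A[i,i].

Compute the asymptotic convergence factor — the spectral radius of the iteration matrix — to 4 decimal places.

0.5012

Split A = D + L + U, D = diag(6.3, 10.2, 5, -3.1).
Gauss-Seidel: T = -(D+L)⁻¹U, row 0 first, T[0,3] = -(-0.9)/(6.3) = +0.1429; later rows by forward substitution.
  T[0,:] = [+0.0000 +0.3651 +0.2540 +0.1429]
  T[1,:] = [+0.0000 -0.0895 -0.1995 -0.4174]
  T[2,:] = [+0.0000 -0.2059 -0.1680 -0.2094]
  T[3,:] = [+0.0000 -0.1690 -0.0950 -0.0129]
moduli |λ_i(T)| = 0.5012, 0.2193, 0.0115, 0.0000.
ρ = 0.5012; 0.5012 < 1: convergent.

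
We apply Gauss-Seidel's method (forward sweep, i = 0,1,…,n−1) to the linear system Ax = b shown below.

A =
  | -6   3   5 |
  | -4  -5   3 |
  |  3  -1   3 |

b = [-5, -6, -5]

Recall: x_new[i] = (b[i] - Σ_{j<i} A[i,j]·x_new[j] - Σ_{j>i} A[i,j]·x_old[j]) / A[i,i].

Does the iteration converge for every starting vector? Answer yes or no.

Split A = D + L + U, D = diag(-6, -5, 3).
Gauss-Seidel: T = -(D+L)⁻¹U, row 0 first, T[0,2] = -(5)/(-6) = +0.8333; later rows by forward substitution.
  T[0,:] = [+0.0000  +0.5000  +0.8333]
  T[1,:] = [+0.0000  -0.4000  -0.0667]
  T[2,:] = [+0.0000  -0.6333  -0.8556]
moduli |λ_i(T)| = 0.9345, 0.3210, 0.0000.
ρ = 0.9345; 0.9345 < 1 ⇒ converges.

yes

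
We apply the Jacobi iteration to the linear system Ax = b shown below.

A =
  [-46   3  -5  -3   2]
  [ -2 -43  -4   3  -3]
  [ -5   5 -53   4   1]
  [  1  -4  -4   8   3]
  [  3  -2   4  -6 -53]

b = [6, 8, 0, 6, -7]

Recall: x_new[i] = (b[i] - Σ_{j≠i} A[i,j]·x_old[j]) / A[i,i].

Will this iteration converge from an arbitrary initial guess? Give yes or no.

yes

Diagonal D = diag(-46, -43, -53, 8, -53); L, U strict lower/upper.
Jacobi T = -D⁻¹(L+U): T[2,4] = -(1)/(-53) = +0.0189; T[2,2] = 0.
  T[0,:] = [+0.0000, +0.0652, -0.1087, -0.0652, +0.0435]
  T[1,:] = [-0.0465, +0.0000, -0.0930, +0.0698, -0.0698]
  T[2,:] = [-0.0943, +0.0943, +0.0000, +0.0755, +0.0189]
  T[3,:] = [-0.1250, +0.5000, +0.5000, +0.0000, -0.3750]
  T[4,:] = [+0.0566, -0.0377, +0.0755, -0.1132, +0.0000]
|eigenvalues of T|: 0.3846, 0.3180, 0.0880, 0.0880, 0.0683.
ρ = 0.3846; 0.3846 < 1 ⇒ converges.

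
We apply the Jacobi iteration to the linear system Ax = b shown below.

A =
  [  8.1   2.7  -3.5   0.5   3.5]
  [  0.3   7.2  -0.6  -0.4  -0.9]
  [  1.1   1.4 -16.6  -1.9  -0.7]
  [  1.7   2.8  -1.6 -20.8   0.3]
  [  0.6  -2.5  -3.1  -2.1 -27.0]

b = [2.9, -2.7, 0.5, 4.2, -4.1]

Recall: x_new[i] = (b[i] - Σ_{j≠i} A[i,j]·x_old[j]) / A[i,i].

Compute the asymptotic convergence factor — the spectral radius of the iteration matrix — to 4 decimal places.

0.3045

A = D + L + U where D = diag(8.1, 7.2, -16.6, -20.8, -27).
Jacobi T = -D⁻¹(L+U): T[4,3] = -(-2.1)/(-27) = -0.0778; T[4,4] = 0.
  T[0,:] = [+0.0000 -0.3333 +0.4321 -0.0617 -0.4321]
  T[1,:] = [-0.0417 +0.0000 +0.0833 +0.0556 +0.1250]
  T[2,:] = [+0.0663 +0.0843 +0.0000 -0.1145 -0.0422]
  T[3,:] = [+0.0817 +0.1346 -0.0769 +0.0000 +0.0144]
  T[4,:] = [+0.0222 -0.0926 -0.1148 -0.0778 +0.0000]
|λ(T)| sorted: 0.3045, 0.1393, 0.1393, 0.1329, 0.1329.
spectral radius ρ = 0.3045; 0.3045 < 1: convergent.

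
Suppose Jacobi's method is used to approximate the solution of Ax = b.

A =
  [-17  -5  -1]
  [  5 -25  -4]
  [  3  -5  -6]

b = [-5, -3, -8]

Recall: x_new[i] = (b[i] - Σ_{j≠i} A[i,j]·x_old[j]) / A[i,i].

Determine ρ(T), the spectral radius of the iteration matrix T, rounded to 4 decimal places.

0.3683

Split A = D + L + U, D = diag(-17, -25, -6).
T_J = -D⁻¹(L+U): T[0,1] = -(-5)/(-17) = -0.2941; T[0,0] = 0.
  T[0,:] = [+0.0000, -0.2941, -0.0588]
  T[1,:] = [+0.2000, +0.0000, -0.1600]
  T[2,:] = [+0.5000, -0.8333, +0.0000]
moduli |λ_i(T)| = 0.3683, 0.3009, 0.3009.
ρ = 0.3683; 0.3683 < 1, so it converges for any x₀.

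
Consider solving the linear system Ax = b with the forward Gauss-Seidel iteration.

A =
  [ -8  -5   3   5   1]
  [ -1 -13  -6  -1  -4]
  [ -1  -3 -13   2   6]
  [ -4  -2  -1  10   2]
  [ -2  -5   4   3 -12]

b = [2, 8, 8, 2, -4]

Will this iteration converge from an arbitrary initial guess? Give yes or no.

Diagonal D = diag(-8, -13, -13, 10, -12); L, U strict lower/upper.
GS T = -(D+L)⁻¹U: row 0 first, T[0,2] = -(3)/(-8) = +0.3750; later rows by forward substitution.
  T[0,:] = [+0.0000  -0.6250  +0.3750  +0.6250  +0.1250]
  T[1,:] = [+0.0000  +0.0481  -0.4904  -0.1250  -0.3173]
  T[2,:] = [+0.0000  +0.0370  +0.0843  +0.1346  +0.5251]
  T[3,:] = [+0.0000  -0.2367  +0.0604  +0.2385  -0.1609]
  T[4,:] = [+0.0000  +0.0373  +0.1850  +0.0524  +0.2462]
moduli |λ_i(T)| = 0.5320, 0.1462, 0.1379, 0.1379, 0.0000.
ρ(T) = max|λ| = 0.5320; 0.5320 < 1: convergent.

yes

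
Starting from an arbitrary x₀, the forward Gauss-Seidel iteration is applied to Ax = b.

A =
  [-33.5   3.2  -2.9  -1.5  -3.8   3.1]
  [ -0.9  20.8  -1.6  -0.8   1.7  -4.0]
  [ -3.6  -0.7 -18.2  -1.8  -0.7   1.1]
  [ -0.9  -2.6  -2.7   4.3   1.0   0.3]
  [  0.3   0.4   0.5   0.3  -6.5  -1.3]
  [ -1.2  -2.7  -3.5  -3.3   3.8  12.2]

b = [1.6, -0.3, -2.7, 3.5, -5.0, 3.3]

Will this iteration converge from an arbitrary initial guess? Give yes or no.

Write A = D+L+U with D = diag(-33.5, 20.8, -18.2, 4.3, -6.5, 12.2).
GS T = -(D+L)⁻¹U: row 0 first, T[0,1] = -(3.2)/(-33.5) = +0.0955; later rows by forward substitution.
  T[0,:] = [+0.0000, +0.0955, -0.0866, -0.0448, -0.1134, +0.0925]
  T[1,:] = [+0.0000, +0.0041, +0.0732, +0.0365, -0.0866, +0.1963]
  T[2,:] = [+0.0000, -0.0191, +0.0143, -0.0914, -0.0127, +0.0346]
  T[3,:] = [+0.0000, +0.0105, +0.0351, -0.0447, -0.3167, +0.0900]
  T[4,:] = [+0.0000, +0.0037, +0.0032, -0.0089, -0.0262, -0.1768]
  T[5,:] = [+0.0000, +0.0065, +0.0203, -0.0319, -0.1115, +0.1419]
eigenvalue magnitudes: 0.1857, 0.1503, 0.0621, 0.0438, 0.0438, 0.0000.
ρ = 0.1857; 0.1857 < 1, so it converges for any x₀.

yes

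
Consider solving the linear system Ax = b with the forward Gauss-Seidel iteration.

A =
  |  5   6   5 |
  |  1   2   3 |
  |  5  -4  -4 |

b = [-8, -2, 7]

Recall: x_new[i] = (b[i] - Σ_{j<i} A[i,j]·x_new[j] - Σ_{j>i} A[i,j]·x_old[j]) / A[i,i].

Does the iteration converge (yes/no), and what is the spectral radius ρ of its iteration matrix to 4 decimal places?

no, ρ = 1.6852

Write A = D+L+U with D = diag(5, 2, -4).
GS T = -(D+L)⁻¹U: row 0 first, T[0,1] = -(6)/(5) = -1.2000; later rows by forward substitution.
  T[0,:] = [+0.0000 -1.2000 -1.0000]
  T[1,:] = [+0.0000 +0.6000 -1.0000]
  T[2,:] = [+0.0000 -2.1000 -0.2500]
eigenvalue magnitudes: 1.6852, 1.3352, 0.0000.
spectral radius ρ = 1.6852; 1.6852 > 1 ⇒ diverges.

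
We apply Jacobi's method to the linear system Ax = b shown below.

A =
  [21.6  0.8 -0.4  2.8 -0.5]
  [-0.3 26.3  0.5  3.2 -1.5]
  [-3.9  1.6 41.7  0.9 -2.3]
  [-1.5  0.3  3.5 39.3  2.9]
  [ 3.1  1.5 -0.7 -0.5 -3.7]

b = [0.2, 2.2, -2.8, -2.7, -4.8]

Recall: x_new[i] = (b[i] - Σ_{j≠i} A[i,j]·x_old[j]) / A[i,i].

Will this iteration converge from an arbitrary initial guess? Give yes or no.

yes

Let D = diag(21.6, 26.3, 41.7, 39.3, -3.7); L, U the strict triangles.
Jacobi T = -D⁻¹(L+U): T[0,2] = -(-0.4)/(21.6) = +0.0185; T[0,0] = 0.
  T[0,:] = [+0.0000 -0.0370 +0.0185 -0.1296 +0.0231]
  T[1,:] = [+0.0114 +0.0000 -0.0190 -0.1217 +0.0570]
  T[2,:] = [+0.0935 -0.0384 +0.0000 -0.0216 +0.0552]
  T[3,:] = [+0.0382 -0.0076 -0.0891 +0.0000 -0.0738]
  T[4,:] = [+0.8378 +0.4054 -0.1892 -0.1351 +0.0000]
eigenvalue magnitudes: 0.2892, 0.1877, 0.1877, 0.1100, 0.0565.
spectral radius ρ = 0.2892; 0.2892 < 1: convergent.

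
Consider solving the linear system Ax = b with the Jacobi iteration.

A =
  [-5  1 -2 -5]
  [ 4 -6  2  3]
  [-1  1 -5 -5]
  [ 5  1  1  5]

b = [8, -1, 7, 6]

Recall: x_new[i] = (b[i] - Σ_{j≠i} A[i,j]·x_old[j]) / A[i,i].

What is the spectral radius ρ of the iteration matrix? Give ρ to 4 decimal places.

Let D = diag(-5, -6, -5, 5); L, U the strict triangles.
T_J = -D⁻¹(L+U): T[2,3] = -(-5)/(-5) = -1.0000; T[2,2] = 0.
  T[0,:] = [+0.0000  +0.2000  -0.4000  -1.0000]
  T[1,:] = [+0.6667  +0.0000  +0.3333  +0.5000]
  T[2,:] = [-0.2000  +0.2000  +0.0000  -1.0000]
  T[3,:] = [-1.0000  -0.2000  -0.2000  +0.0000]
|roots of det(T-λI)|: 1.3034, 0.9586, 0.3760, 0.0312.
ρ(T) = max|λ| = 1.3034; 1.3034 > 1 ⇒ diverges.

1.3034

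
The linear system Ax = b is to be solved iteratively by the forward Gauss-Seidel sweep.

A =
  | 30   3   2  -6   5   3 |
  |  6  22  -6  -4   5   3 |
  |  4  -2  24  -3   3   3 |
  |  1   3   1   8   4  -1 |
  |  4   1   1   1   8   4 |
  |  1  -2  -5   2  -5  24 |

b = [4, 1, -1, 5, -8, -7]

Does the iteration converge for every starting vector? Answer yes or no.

yes

Diagonal D = diag(30, 22, 24, 8, 8, 24); L, U strict lower/upper.
T_GS = -(D+L)⁻¹U: row 0 first, T[0,1] = -(3)/(30) = -0.1000; later rows by forward substitution.
  T[0,:] = [+0.0000  -0.1000  -0.0667  +0.2000  -0.1667  -0.1000]
  T[1,:] = [+0.0000  +0.0273  +0.2909  +0.1273  -0.1818  -0.1091]
  T[2,:] = [+0.0000  +0.0189  +0.0354  +0.1023  -0.1124  -0.1174]
  T[3,:] = [+0.0000  -0.0001  -0.1052  -0.0855  -0.3969  +0.1931]
  T[4,:] = [+0.0000  +0.0442  +0.0057  -0.1180  +0.1697  -0.4458]
  T[5,:] = [+0.0000  +0.0196  +0.0443  +0.0061  +0.0368  -0.1384]
|eigenvalues of T|: 0.2397, 0.1544, 0.1119, 0.0926, 0.0926, 0.0000.
ρ(T) = max|λ| = 0.2397; 0.2397 < 1 ⇒ converges.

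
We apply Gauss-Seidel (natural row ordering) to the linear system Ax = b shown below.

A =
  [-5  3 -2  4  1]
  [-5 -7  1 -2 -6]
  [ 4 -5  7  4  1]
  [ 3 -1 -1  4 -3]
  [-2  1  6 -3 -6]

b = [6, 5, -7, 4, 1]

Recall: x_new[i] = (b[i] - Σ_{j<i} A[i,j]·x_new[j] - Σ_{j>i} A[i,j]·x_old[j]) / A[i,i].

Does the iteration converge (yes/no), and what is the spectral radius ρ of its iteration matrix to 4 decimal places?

no, ρ = 1.3232

Let D = diag(-5, -7, 7, 4, -6); L, U the strict triangles.
Gauss-Seidel: T = -(D+L)⁻¹U, row 0 first, T[0,3] = -(4)/(-5) = +0.8000; later rows by forward substitution.
  T[0,:] = [+0.0000, +0.6000, -0.4000, +0.8000, +0.2000]
  T[1,:] = [+0.0000, -0.4286, +0.4286, -0.8571, -1.0000]
  T[2,:] = [+0.0000, -0.6490, +0.5347, -1.6408, -0.9714]
  T[3,:] = [+0.0000, -0.7194, +0.5408, -1.2245, +0.1071]
  T[4,:] = [+0.0000, -0.5607, +0.4690, -1.4381, -1.2583]
|eigenvalues of T|: 1.3232, 0.6301, 0.4556, 0.0322, 0.0000.
ρ = 1.3232; 1.3232 > 1 ⇒ diverges.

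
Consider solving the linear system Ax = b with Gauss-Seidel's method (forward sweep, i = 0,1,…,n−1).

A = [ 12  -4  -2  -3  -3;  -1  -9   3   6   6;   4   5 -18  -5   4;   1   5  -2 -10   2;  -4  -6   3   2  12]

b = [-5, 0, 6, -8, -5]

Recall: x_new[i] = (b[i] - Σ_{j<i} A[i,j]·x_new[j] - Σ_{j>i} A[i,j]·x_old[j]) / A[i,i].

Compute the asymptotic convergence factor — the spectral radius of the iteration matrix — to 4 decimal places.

Let D = diag(12, -9, -18, -10, 12); L, U the strict triangles.
Gauss-Seidel: T = -(D+L)⁻¹U, row 0 first, T[0,4] = -(-3)/(12) = +0.2500; later rows by forward substitution.
  T[0,:] = [+0.0000  +0.3333  +0.1667  +0.2500  +0.2500]
  T[1,:] = [+0.0000  -0.0370  +0.3148  +0.6389  +0.6389]
  T[2,:] = [+0.0000  +0.0638  +0.1245  -0.0448  +0.4552]
  T[3,:] = [+0.0000  +0.0021  +0.1492  +0.3534  +0.4534]
  T[4,:] = [+0.0000  +0.0763  +0.1570  +0.3551  +0.2134]
|eigenvalues of T|: 0.8563, 0.1595, 0.1595, 0.0944, 0.0000.
spectral radius ρ = 0.8563; 0.8563 < 1: convergent.

0.8563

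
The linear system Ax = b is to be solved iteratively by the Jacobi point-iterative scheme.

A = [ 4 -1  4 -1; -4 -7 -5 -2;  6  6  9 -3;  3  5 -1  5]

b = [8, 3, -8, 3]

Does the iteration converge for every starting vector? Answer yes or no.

no

Write A = D+L+U with D = diag(4, -7, 9, 5).
T_J = -D⁻¹(L+U): T[0,2] = -(4)/(4) = -1.0000; T[0,0] = 0.
  T[0,:] = [+0.0000, +0.2500, -1.0000, +0.2500]
  T[1,:] = [-0.5714, +0.0000, -0.7143, -0.2857]
  T[2,:] = [-0.6667, -0.6667, +0.0000, +0.3333]
  T[3,:] = [-0.6000, -1.0000, +0.2000, +0.0000]
moduli |λ_i(T)| = 1.1574, 0.7930, 0.7930, 0.3304.
spectral radius ρ = 1.1574; 1.1574 > 1: divergent.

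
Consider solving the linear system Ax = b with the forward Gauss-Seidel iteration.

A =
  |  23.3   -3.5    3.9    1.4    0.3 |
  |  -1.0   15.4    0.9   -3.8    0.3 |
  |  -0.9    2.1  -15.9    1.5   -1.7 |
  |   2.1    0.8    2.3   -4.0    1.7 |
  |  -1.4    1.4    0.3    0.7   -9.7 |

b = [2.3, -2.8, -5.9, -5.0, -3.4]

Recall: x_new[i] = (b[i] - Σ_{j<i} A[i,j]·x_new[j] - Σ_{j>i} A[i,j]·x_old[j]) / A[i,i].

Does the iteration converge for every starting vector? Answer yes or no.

A = D + L + U where D = diag(23.3, 15.4, -15.9, -4, -9.7).
GS T = -(D+L)⁻¹U: row 0 first, T[0,2] = -(3.9)/(23.3) = -0.1674; later rows by forward substitution.
  T[0,:] = [+0.0000 +0.1502 -0.1674 -0.0601 -0.0129]
  T[1,:] = [+0.0000 +0.0098 -0.0693 +0.2429 -0.0203]
  T[2,:] = [+0.0000 -0.0072 +0.0003 +0.1298 -0.1089]
  T[3,:] = [+0.0000 +0.0767 -0.1016 +0.0917 +0.3516]
  T[4,:] = [+0.0000 -0.0150 +0.0068 +0.0544 +0.0209]
eigenvalue magnitudes: 0.2043, 0.1326, 0.0433, 0.0433, 0.0000.
ρ = 0.2043; 0.2043 < 1, so it converges for any x₀.

yes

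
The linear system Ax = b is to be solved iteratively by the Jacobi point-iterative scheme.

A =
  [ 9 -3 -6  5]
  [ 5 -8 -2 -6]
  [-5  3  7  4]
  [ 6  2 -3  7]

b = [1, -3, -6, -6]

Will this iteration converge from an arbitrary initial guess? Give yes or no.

no

Write A = D+L+U with D = diag(9, -8, 7, 7).
Jacobi: T = -D⁻¹(L+U), T[1,2] = -(-2)/(-8) = -0.2500; T[1,1] = 0.
  T[0,:] = [+0.0000 +0.3333 +0.6667 -0.5556]
  T[1,:] = [+0.6250 +0.0000 -0.2500 -0.7500]
  T[2,:] = [+0.7143 -0.4286 +0.0000 -0.5714]
  T[3,:] = [-0.8571 -0.2857 +0.4286 +0.0000]
eigenvalue magnitudes: 1.1379, 0.8154, 0.8154, 0.3960.
ρ = 1.1379; 1.1379 > 1, so it fails to converge.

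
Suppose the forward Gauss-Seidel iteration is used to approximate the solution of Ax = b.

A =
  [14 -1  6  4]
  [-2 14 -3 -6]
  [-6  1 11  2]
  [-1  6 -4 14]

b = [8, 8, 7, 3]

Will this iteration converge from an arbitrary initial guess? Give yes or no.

Diagonal D = diag(14, 14, 11, 14); L, U strict lower/upper.
Gauss-Seidel: T = -(D+L)⁻¹U, row 0 first, T[0,2] = -(6)/(14) = -0.4286; later rows by forward substitution.
  T[0,:] = [+0.0000 +0.0714 -0.4286 -0.2857]
  T[1,:] = [+0.0000 +0.0102 +0.1531 +0.3878]
  T[2,:] = [+0.0000 +0.0380 -0.2477 -0.3729]
  T[3,:] = [+0.0000 +0.0116 -0.1670 -0.2931]
eigenvalue magnitudes: 0.5414, 0.0192, 0.0192, 0.0000.
ρ = 0.5414; 0.5414 < 1 ⇒ converges.

yes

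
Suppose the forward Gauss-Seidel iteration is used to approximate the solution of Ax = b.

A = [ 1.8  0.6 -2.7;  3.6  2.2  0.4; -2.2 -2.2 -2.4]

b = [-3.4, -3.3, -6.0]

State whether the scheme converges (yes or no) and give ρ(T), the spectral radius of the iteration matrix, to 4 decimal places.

Diagonal D = diag(1.8, 2.2, -2.4); L, U strict lower/upper.
T_GS = -(D+L)⁻¹U: row 0 first, T[0,2] = -(-2.7)/(1.8) = +1.5000; later rows by forward substitution.
  T[0,:] = [+0.0000  -0.3333  +1.5000]
  T[1,:] = [+0.0000  +0.5455  -2.6364]
  T[2,:] = [+0.0000  -0.1944  +1.0417]
moduli |λ_i(T)| = 1.5513, 0.0358, 0.0000.
ρ = 1.5513; 1.5513 > 1, so it fails to converge.

no, ρ = 1.5513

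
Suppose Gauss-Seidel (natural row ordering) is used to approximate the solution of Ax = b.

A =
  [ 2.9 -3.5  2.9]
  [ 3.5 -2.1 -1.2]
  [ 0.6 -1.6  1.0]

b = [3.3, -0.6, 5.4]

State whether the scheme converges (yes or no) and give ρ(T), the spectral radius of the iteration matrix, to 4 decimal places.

A = D + L + U where D = diag(2.9, -2.1, 1).
T_GS = -(D+L)⁻¹U: row 0 first, T[0,2] = -(2.9)/(2.9) = -1.0000; later rows by forward substitution.
  T[0,:] = [+0.0000  +1.2069  -1.0000]
  T[1,:] = [+0.0000  +2.0115  -2.2381]
  T[2,:] = [+0.0000  +2.4943  -2.9810]
moduli |λ_i(T)| = 1.2902, 0.3207, 0.0000.
spectral radius ρ = 1.2902; 1.2902 > 1 ⇒ diverges.

no, ρ = 1.2902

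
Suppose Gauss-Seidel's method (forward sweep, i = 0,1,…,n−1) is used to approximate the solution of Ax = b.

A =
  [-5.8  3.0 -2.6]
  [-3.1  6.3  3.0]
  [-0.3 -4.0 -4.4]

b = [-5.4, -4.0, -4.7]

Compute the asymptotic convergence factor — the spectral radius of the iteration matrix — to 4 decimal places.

A = D + L + U where D = diag(-5.8, 6.3, -4.4).
GS T = -(D+L)⁻¹U: row 0 first, T[0,2] = -(-2.6)/(-5.8) = -0.4483; later rows by forward substitution.
  T[0,:] = [+0.0000 +0.5172 -0.4483]
  T[1,:] = [+0.0000 +0.2545 -0.6968]
  T[2,:] = [+0.0000 -0.2666 +0.6640]
moduli |λ_i(T)| = 0.9364, 0.0179, 0.0000.
ρ = 0.9364; 0.9364 < 1: convergent.

0.9364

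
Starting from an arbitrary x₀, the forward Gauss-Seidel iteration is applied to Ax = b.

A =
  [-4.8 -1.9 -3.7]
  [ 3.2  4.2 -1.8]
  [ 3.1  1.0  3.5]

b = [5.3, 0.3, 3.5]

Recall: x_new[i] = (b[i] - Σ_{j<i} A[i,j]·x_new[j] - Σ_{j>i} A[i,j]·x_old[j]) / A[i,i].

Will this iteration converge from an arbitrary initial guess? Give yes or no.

A = D + L + U where D = diag(-4.8, 4.2, 3.5).
T_GS = -(D+L)⁻¹U: row 0 first, T[0,1] = -(-1.9)/(-4.8) = -0.3958; later rows by forward substitution.
  T[0,:] = [+0.0000 -0.3958 -0.7708]
  T[1,:] = [+0.0000 +0.3016 +1.0159]
  T[2,:] = [+0.0000 +0.2644 +0.3925]
|λ(T)| sorted: 0.8673, 0.1732, 0.0000.
spectral radius ρ = 0.8673; 0.8673 < 1: convergent.

yes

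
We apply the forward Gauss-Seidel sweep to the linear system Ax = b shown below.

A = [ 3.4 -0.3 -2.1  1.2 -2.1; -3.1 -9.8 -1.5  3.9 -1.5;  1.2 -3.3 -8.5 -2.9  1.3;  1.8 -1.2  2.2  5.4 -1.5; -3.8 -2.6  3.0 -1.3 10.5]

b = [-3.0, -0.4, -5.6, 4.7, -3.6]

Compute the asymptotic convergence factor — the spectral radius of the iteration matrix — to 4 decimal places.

0.7207

A = D + L + U where D = diag(3.4, -9.8, -8.5, 5.4, 10.5).
GS T = -(D+L)⁻¹U: row 0 first, T[0,1] = -(-0.3)/(3.4) = +0.0882; later rows by forward substitution.
  T[0,:] = [+0.0000  +0.0882  +0.6176  -0.3529  +0.6176]
  T[1,:] = [+0.0000  -0.0279  -0.3484  +0.5096  -0.3484]
  T[2,:] = [+0.0000  +0.0233  +0.2225  -0.5888  +0.3754]
  T[3,:] = [+0.0000  -0.0451  -0.3740  +0.4708  -0.1585]
  T[4,:] = [+0.0000  +0.0128  +0.0274  +0.2250  +0.0104]
moduli |λ_i(T)| = 0.7207, 0.2175, 0.1533, 0.0193, 0.0000.
spectral radius ρ = 0.7207; 0.7207 < 1 ⇒ converges.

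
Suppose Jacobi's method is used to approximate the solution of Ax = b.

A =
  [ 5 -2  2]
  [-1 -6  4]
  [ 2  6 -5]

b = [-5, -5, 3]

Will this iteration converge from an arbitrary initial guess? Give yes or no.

yes

Diagonal D = diag(5, -6, -5); L, U strict lower/upper.
T_J = -D⁻¹(L+U): T[1,2] = -(4)/(-6) = +0.6667; T[1,1] = 0.
  T[0,:] = [+0.0000, +0.4000, -0.4000]
  T[1,:] = [-0.1667, +0.0000, +0.6667]
  T[2,:] = [+0.4000, +1.2000, +0.0000]
|roots of det(T-λI)|: 0.8855, 0.4591, 0.4591.
spectral radius ρ = 0.8855; 0.8855 < 1, so it converges for any x₀.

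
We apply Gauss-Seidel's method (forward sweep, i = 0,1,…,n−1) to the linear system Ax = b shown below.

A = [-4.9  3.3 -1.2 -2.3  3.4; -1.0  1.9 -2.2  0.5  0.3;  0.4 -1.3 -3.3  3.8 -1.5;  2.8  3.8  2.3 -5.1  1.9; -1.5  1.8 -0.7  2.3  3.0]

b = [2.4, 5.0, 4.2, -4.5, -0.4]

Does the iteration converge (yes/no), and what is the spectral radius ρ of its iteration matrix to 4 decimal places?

Let D = diag(-4.9, 1.9, -3.3, -5.1, 3); L, U the strict triangles.
GS T = -(D+L)⁻¹U: row 0 first, T[0,3] = -(-2.3)/(-4.9) = -0.4694; later rows by forward substitution.
  T[0,:] = [+0.0000  +0.6735  -0.2449  -0.4694  +0.6939]
  T[1,:] = [+0.0000  +0.3545  +1.0290  -0.5102  +0.2073]
  T[2,:] = [+0.0000  -0.0580  -0.4350  +1.2956  -0.4521]
  T[3,:] = [+0.0000  +0.6077  +0.4361  -0.0536  +0.7041]
  T[4,:] = [+0.0000  -0.3554  -1.1757  +0.4148  -0.4227]
moduli |λ_i(T)| = 1.4688, 0.7136, 0.3995, 0.3995, 0.0000.
ρ = 1.4688; 1.4688 > 1 ⇒ diverges.

no, ρ = 1.4688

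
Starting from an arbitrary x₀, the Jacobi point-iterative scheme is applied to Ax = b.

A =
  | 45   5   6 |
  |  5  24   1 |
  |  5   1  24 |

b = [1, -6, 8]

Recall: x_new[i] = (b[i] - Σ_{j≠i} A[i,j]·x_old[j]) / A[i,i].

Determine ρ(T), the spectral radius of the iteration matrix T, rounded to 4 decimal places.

0.2475

Let D = diag(45, 24, 24); L, U the strict triangles.
Jacobi: T = -D⁻¹(L+U), T[2,1] = -(1)/(24) = -0.0417; T[2,2] = 0.
  T[0,:] = [+0.0000  -0.1111  -0.1333]
  T[1,:] = [-0.2083  +0.0000  -0.0417]
  T[2,:] = [-0.2083  -0.0417  +0.0000]
|eigenvalues of T|: 0.2475, 0.2058, 0.0417.
spectral radius ρ = 0.2475; 0.2475 < 1 ⇒ converges.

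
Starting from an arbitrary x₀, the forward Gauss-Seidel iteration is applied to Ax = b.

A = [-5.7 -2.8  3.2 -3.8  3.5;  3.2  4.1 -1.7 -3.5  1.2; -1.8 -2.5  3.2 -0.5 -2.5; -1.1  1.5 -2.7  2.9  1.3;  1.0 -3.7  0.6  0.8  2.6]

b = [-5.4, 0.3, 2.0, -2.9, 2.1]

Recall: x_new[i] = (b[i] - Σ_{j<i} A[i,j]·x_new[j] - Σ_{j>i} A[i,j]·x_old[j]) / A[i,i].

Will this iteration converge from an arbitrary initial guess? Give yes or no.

Let D = diag(-5.7, 4.1, 3.2, 2.9, 2.6); L, U the strict triangles.
Gauss-Seidel: T = -(D+L)⁻¹U, row 0 first, T[0,3] = -(-3.8)/(-5.7) = -0.6667; later rows by forward substitution.
  T[0,:] = [+0.0000 -0.4912 +0.5614 -0.6667 +0.6140]
  T[1,:] = [+0.0000 +0.3834 -0.0235 +1.3740 -0.7719]
  T[2,:] = [+0.0000 +0.0232 +0.2974 +0.8547 +0.5236]
  T[3,:] = [+0.0000 -0.3630 +0.5020 -0.1678 +0.6714]
  T[4,:] = [+0.0000 +0.8409 -0.4725 +2.0661 -1.6621]
|roots of det(T-λI)|: 1.6641, 0.9496, 0.4425, 0.0078, 0.0000.
ρ = 1.6641; 1.6641 > 1 ⇒ diverges.

no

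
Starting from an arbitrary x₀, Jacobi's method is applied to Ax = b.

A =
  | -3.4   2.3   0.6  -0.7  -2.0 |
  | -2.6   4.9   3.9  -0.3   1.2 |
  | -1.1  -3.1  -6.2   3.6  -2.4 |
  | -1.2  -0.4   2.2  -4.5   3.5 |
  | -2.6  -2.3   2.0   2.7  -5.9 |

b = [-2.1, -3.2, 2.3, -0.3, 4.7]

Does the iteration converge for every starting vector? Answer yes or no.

A = D + L + U where D = diag(-3.4, 4.9, -6.2, -4.5, -5.9).
T_J = -D⁻¹(L+U): T[3,2] = -(2.2)/(-4.5) = +0.4889; T[3,3] = 0.
  T[0,:] = [+0.0000  +0.6765  +0.1765  -0.2059  -0.5882]
  T[1,:] = [+0.5306  +0.0000  -0.7959  +0.0612  -0.2449]
  T[2,:] = [-0.1774  -0.5000  +0.0000  +0.5806  -0.3871]
  T[3,:] = [-0.2667  -0.0889  +0.4889  +0.0000  +0.7778]
  T[4,:] = [-0.4407  -0.3898  +0.3390  +0.4576  +0.0000]
eigenvalue magnitudes: 1.3661, 0.9859, 0.6368, 0.1336, 0.1229.
ρ(T) = max|λ| = 1.3661; 1.3661 > 1: divergent.

no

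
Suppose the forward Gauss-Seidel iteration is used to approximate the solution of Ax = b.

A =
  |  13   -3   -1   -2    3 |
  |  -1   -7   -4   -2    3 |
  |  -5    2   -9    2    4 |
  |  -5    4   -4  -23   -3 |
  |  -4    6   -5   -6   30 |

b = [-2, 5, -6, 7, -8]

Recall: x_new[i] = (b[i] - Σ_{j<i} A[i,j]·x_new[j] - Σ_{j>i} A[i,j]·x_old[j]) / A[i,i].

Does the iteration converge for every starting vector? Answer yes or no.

yes

Write A = D+L+U with D = diag(13, -7, -9, -23, 30).
GS T = -(D+L)⁻¹U: row 0 first, T[0,1] = -(-3)/(13) = +0.2308; later rows by forward substitution.
  T[0,:] = [+0.0000  +0.2308  +0.0769  +0.1538  -0.2308]
  T[1,:] = [+0.0000  -0.0330  -0.5824  -0.3077  +0.4615]
  T[2,:] = [+0.0000  -0.1355  -0.1722  +0.0684  +0.6752]
  T[3,:] = [+0.0000  -0.0323  -0.0881  -0.0988  -0.1174]
  T[4,:] = [+0.0000  +0.0083  +0.0804  +0.0737  -0.0340]
|eigenvalues of T|: 0.5230, 0.2048, 0.0690, 0.0690, 0.0000.
ρ = 0.5230; 0.5230 < 1: convergent.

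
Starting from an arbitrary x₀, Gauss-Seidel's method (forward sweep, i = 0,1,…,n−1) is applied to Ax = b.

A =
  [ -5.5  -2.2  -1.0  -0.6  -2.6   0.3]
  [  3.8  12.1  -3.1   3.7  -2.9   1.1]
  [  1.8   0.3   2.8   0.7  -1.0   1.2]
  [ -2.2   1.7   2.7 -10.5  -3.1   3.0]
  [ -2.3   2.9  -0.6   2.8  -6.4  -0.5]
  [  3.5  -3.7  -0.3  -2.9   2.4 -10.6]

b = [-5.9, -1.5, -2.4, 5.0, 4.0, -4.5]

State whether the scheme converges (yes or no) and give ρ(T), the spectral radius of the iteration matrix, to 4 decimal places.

yes, ρ = 0.9109

Let D = diag(-5.5, 12.1, 2.8, -10.5, -6.4, -10.6); L, U the strict triangles.
T_GS = -(D+L)⁻¹U: row 0 first, T[0,4] = -(-2.6)/(-5.5) = -0.4727; later rows by forward substitution.
  T[0,:] = [+0.0000 -0.4000 -0.1818 -0.1091 -0.4727 +0.0545]
  T[1,:] = [+0.0000 +0.1256 +0.3133 -0.2715 +0.3881 -0.1080]
  T[2,:] = [+0.0000 +0.2437 +0.0833 -0.1508 +0.6195 -0.4521]
  T[3,:] = [+0.0000 +0.1668 +0.1102 -0.0599 +0.0259 +0.1405]
  T[4,:] = [+0.0000 +0.2508 +0.2477 -0.0959 +0.2990 -0.0428]
  T[5,:] = [+0.0000 -0.1717 -0.1458 +0.0577 -0.2485 +0.0204]
|eigenvalues of T|: 0.9109, 0.1866, 0.1866, 0.1429, 0.0431, 0.0000.
ρ = 0.9109; 0.9109 < 1 ⇒ converges.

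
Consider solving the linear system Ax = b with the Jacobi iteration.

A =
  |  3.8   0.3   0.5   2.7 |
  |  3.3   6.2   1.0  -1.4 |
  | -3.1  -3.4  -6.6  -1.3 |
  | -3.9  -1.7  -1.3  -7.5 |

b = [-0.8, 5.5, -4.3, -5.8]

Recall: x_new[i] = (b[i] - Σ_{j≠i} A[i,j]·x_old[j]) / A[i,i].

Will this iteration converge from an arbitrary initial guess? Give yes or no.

yes

A = D + L + U where D = diag(3.8, 6.2, -6.6, -7.5).
Jacobi: T = -D⁻¹(L+U), T[2,0] = -(-3.1)/(-6.6) = -0.4697; T[2,2] = 0.
  T[0,:] = [+0.0000 -0.0789 -0.1316 -0.7105]
  T[1,:] = [-0.5323 +0.0000 -0.1613 +0.2258]
  T[2,:] = [-0.4697 -0.5152 +0.0000 -0.1970]
  T[3,:] = [-0.5200 -0.2267 -0.1733 +0.0000]
|λ(T)| sorted: 0.8708, 0.4601, 0.3156, 0.0950.
spectral radius ρ = 0.8708; 0.8708 < 1: convergent.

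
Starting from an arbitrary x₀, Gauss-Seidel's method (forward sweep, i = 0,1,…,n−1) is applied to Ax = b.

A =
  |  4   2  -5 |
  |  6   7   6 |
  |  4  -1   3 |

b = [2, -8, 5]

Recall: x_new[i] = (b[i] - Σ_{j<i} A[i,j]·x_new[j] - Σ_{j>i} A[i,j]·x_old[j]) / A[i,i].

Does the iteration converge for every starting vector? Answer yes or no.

no

Diagonal D = diag(4, 7, 3); L, U strict lower/upper.
GS T = -(D+L)⁻¹U: row 0 first, T[0,1] = -(2)/(4) = -0.5000; later rows by forward substitution.
  T[0,:] = [+0.0000, -0.5000, +1.2500]
  T[1,:] = [+0.0000, +0.4286, -1.9286]
  T[2,:] = [+0.0000, +0.8095, -2.3095]
eigenvalue magnitudes: 1.5000, 0.3810, 0.0000.
ρ(T) = max|λ| = 1.5000; 1.5000 > 1: divergent.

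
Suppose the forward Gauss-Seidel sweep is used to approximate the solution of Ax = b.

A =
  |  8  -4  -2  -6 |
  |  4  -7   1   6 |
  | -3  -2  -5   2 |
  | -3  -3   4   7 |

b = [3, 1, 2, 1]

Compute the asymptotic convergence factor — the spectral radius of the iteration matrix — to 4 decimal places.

1.5203

A = D + L + U where D = diag(8, -7, -5, 7).
GS T = -(D+L)⁻¹U: row 0 first, T[0,1] = -(-4)/(8) = +0.5000; later rows by forward substitution.
  T[0,:] = [+0.0000  +0.5000  +0.2500  +0.7500]
  T[1,:] = [+0.0000  +0.2857  +0.2857  +1.2857]
  T[2,:] = [+0.0000  -0.4143  -0.2643  -0.5643]
  T[3,:] = [+0.0000  +0.5735  +0.3806  +1.1949]
|eigenvalues of T|: 1.5203, 0.2747, 0.0293, 0.0000.
ρ = 1.5203; 1.5203 > 1 ⇒ diverges.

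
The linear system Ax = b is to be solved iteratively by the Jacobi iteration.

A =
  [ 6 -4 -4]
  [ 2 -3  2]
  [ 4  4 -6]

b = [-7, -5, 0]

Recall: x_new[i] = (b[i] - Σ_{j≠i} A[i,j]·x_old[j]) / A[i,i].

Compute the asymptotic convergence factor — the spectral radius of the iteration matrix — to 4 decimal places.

Let D = diag(6, -3, -6); L, U the strict triangles.
T_J = -D⁻¹(L+U): T[2,1] = -(4)/(-6) = +0.6667; T[2,2] = 0.
  T[0,:] = [+0.0000  +0.6667  +0.6667]
  T[1,:] = [+0.6667  +0.0000  +0.6667]
  T[2,:] = [+0.6667  +0.6667  +0.0000]
|eigenvalues of T|: 1.3333, 0.6667, 0.6667.
ρ(T) = max|λ| = 1.3333; 1.3333 > 1 ⇒ diverges.

1.3333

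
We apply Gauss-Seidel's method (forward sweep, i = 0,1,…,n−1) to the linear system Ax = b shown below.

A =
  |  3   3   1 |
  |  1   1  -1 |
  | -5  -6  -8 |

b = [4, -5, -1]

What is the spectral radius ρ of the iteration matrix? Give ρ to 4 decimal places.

0.9016

Diagonal D = diag(3, 1, -8); L, U strict lower/upper.
GS T = -(D+L)⁻¹U: row 0 first, T[0,1] = -(3)/(3) = -1.0000; later rows by forward substitution.
  T[0,:] = [+0.0000  -1.0000  -0.3333]
  T[1,:] = [+0.0000  +1.0000  +1.3333]
  T[2,:] = [+0.0000  -0.1250  -0.7917]
|roots of det(T-λI)|: 0.9016, 0.6932, 0.0000.
ρ = 0.9016; 0.9016 < 1 ⇒ converges.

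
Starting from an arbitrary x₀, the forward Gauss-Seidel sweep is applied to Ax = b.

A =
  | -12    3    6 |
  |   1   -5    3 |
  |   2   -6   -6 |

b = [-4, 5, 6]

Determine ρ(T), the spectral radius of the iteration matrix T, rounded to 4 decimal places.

Split A = D + L + U, D = diag(-12, -5, -6).
GS T = -(D+L)⁻¹U: row 0 first, T[0,1] = -(3)/(-12) = +0.2500; later rows by forward substitution.
  T[0,:] = [+0.0000, +0.2500, +0.5000]
  T[1,:] = [+0.0000, +0.0500, +0.7000]
  T[2,:] = [+0.0000, +0.0333, -0.5333]
|roots of det(T-λI)|: 0.5709, 0.0876, 0.0000.
ρ = 0.5709; 0.5709 < 1, so it converges for any x₀.

0.5709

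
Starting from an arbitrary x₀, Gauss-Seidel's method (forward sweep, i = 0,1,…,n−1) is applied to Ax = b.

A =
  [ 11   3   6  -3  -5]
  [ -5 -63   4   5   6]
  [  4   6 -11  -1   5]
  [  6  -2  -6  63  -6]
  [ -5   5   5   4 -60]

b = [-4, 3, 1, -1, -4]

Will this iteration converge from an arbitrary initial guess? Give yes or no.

yes

Split A = D + L + U, D = diag(11, -63, -11, 63, -60).
GS T = -(D+L)⁻¹U: row 0 first, T[0,3] = -(-3)/(11) = +0.2727; later rows by forward substitution.
  T[0,:] = [+0.0000  -0.2727  -0.5455  +0.2727  +0.4545]
  T[1,:] = [+0.0000  +0.0216  +0.1068  +0.0577  +0.0592]
  T[2,:] = [+0.0000  -0.0874  -0.1401  +0.0397  +0.6521]
  T[3,:] = [+0.0000  +0.0183  +0.0420  -0.0204  +0.1159]
  T[4,:] = [+0.0000  +0.0185  +0.0455  -0.0160  +0.0291]
|λ(T)| sorted: 0.2150, 0.1343, 0.0399, 0.0109, 0.0000.
spectral radius ρ = 0.2150; 0.2150 < 1 ⇒ converges.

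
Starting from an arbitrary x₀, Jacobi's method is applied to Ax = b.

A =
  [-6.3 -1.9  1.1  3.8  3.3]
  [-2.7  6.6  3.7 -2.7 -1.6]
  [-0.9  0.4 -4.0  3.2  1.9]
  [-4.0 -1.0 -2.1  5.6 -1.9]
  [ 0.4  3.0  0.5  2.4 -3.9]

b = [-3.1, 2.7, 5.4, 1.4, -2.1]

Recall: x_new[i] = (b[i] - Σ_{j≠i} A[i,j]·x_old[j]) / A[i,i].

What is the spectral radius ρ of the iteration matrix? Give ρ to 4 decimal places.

1.2798

Let D = diag(-6.3, 6.6, -4, 5.6, -3.9); L, U the strict triangles.
T_J = -D⁻¹(L+U): T[4,3] = -(2.4)/(-3.9) = +0.6154; T[4,4] = 0.
  T[0,:] = [+0.0000  -0.3016  +0.1746  +0.6032  +0.5238]
  T[1,:] = [+0.4091  +0.0000  -0.5606  +0.4091  +0.2424]
  T[2,:] = [-0.2250  +0.1000  +0.0000  +0.8000  +0.4750]
  T[3,:] = [+0.7143  +0.1786  +0.3750  +0.0000  +0.3393]
  T[4,:] = [+0.1026  +0.7692  +0.1282  +0.6154  +0.0000]
|λ(T)| sorted: 1.2798, 0.9749, 0.4896, 0.4896, 0.2841.
ρ(T) = max|λ| = 1.2798; 1.2798 > 1: divergent.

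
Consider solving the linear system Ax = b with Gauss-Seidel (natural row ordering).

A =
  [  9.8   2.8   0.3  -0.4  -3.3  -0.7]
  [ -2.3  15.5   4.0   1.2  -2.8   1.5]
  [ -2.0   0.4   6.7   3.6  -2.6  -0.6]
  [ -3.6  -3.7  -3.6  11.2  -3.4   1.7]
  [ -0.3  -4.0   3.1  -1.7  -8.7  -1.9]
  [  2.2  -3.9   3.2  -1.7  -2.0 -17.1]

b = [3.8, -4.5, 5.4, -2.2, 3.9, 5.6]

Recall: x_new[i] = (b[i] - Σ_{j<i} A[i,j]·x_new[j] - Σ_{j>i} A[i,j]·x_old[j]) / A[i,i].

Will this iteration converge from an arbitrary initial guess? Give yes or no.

yes

Split A = D + L + U, D = diag(9.8, 15.5, 6.7, 11.2, -8.7, -17.1).
T_GS = -(D+L)⁻¹U: row 0 first, T[0,2] = -(0.3)/(9.8) = -0.0306; later rows by forward substitution.
  T[0,:] = [+0.0000  -0.2857  -0.0306  +0.0408  +0.3367  +0.0714]
  T[1,:] = [+0.0000  -0.0424  -0.2626  -0.0714  +0.2306  -0.0862]
  T[2,:] = [+0.0000  -0.0828  +0.0065  -0.5209  +0.4748  +0.1160]
  T[3,:] = [+0.0000  -0.1324  -0.0945  -0.1779  +0.6406  -0.1200]
  T[4,:] = [+0.0000  +0.0257  +0.1426  -0.1194  -0.0736  -0.1164]
  T[5,:] = [+0.0000  -0.0324  +0.0499  -0.0443  +0.0245  +0.0761]
|eigenvalues of T|: 0.5317, 0.2567, 0.2567, 0.1972, 0.0489, 0.0000.
ρ = 0.5317; 0.5317 < 1: convergent.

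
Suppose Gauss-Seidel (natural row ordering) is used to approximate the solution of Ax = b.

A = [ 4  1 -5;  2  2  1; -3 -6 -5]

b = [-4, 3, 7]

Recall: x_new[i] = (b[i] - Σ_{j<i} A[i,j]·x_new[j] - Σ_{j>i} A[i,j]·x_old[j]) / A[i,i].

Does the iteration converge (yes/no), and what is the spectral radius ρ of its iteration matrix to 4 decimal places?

A = D + L + U where D = diag(4, 2, -5).
Gauss-Seidel: T = -(D+L)⁻¹U, row 0 first, T[0,1] = -(1)/(4) = -0.2500; later rows by forward substitution.
  T[0,:] = [+0.0000, -0.2500, +1.2500]
  T[1,:] = [+0.0000, +0.2500, -1.7500]
  T[2,:] = [+0.0000, -0.1500, +1.3500]
eigenvalue magnitudes: 1.5517, 0.0483, 0.0000.
ρ = 1.5517; 1.5517 > 1, so it fails to converge.

no, ρ = 1.5517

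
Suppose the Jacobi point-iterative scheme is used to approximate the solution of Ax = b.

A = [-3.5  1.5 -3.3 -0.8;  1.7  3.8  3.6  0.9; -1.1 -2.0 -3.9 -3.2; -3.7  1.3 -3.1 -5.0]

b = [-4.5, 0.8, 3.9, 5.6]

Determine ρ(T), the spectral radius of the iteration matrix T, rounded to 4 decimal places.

Diagonal D = diag(-3.5, 3.8, -3.9, -5); L, U strict lower/upper.
Jacobi T = -D⁻¹(L+U): T[0,2] = -(-3.3)/(-3.5) = -0.9429; T[0,0] = 0.
  T[0,:] = [+0.0000  +0.4286  -0.9429  -0.2286]
  T[1,:] = [-0.4474  +0.0000  -0.9474  -0.2368]
  T[2,:] = [-0.2821  -0.5128  +0.0000  -0.8205]
  T[3,:] = [-0.7400  +0.2600  -0.6200  +0.0000]
eigenvalue magnitudes: 1.1950, 0.8143, 0.8143, 0.2791.
ρ(T) = max|λ| = 1.1950; 1.1950 > 1 ⇒ diverges.

1.1950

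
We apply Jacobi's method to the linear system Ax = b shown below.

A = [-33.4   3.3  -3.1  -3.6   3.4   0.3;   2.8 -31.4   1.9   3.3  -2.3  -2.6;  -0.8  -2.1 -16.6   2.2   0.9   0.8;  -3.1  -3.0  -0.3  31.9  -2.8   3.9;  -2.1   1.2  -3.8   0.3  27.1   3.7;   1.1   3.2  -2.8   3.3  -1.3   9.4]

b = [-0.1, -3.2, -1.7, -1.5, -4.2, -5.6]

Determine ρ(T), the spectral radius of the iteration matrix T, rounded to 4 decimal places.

A = D + L + U where D = diag(-33.4, -31.4, -16.6, 31.9, 27.1, 9.4).
Jacobi: T = -D⁻¹(L+U), T[3,0] = -(-3.1)/(31.9) = +0.0972; T[3,3] = 0.
  T[0,:] = [+0.0000 +0.0988 -0.0928 -0.1078 +0.1018 +0.0090]
  T[1,:] = [+0.0892 +0.0000 +0.0605 +0.1051 -0.0732 -0.0828]
  T[2,:] = [-0.0482 -0.1265 +0.0000 +0.1325 +0.0542 +0.0482]
  T[3,:] = [+0.0972 +0.0940 +0.0094 +0.0000 +0.0878 -0.1223]
  T[4,:] = [+0.0775 -0.0443 +0.1402 -0.0111 +0.0000 -0.1365]
  T[5,:] = [-0.1170 -0.3404 +0.2979 -0.3511 +0.1383 +0.0000]
|eigenvalues of T|: 0.3036, 0.2104, 0.2104, 0.1068, 0.0248, 0.0248.
ρ = 0.3036; 0.3036 < 1: convergent.

0.3036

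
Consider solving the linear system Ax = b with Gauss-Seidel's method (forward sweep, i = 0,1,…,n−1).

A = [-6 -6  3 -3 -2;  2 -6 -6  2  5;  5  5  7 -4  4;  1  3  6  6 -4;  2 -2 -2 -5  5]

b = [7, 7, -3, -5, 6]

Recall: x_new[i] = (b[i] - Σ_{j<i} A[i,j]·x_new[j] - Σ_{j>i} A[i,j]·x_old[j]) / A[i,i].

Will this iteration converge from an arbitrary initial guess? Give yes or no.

Write A = D+L+U with D = diag(-6, -6, 7, 6, 5).
GS T = -(D+L)⁻¹U: row 0 first, T[0,3] = -(-3)/(-6) = -0.5000; later rows by forward substitution.
  T[0,:] = [+0.0000, -1.0000, +0.5000, -0.5000, -0.3333]
  T[1,:] = [+0.0000, -0.3333, -0.8333, +0.1667, +0.7222]
  T[2,:] = [+0.0000, +0.9524, +0.2381, +0.8095, -0.8492]
  T[3,:] = [+0.0000, -0.6190, +0.0952, -0.8095, +1.2103]
  T[4,:] = [+0.0000, +0.0286, -0.3429, -0.2190, +1.2929]
|eigenvalues of T|: 1.2114, 0.8728, 0.8728, 0.1651, 0.0000.
ρ = 1.2114; 1.2114 > 1 ⇒ diverges.

no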